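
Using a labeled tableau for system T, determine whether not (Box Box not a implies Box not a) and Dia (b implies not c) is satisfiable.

Unsatisfiable (every branch closes)

1. not (Box Box not a implies Box not a) and Dia (b implies not c), 0
2. not (Box Box not a implies Box not a), 0
3. Dia (b implies not c), 0
4. Box Box not a, 0
5. not Box not a, 0
6. Box not a, 0
7. not a, 0
8. b implies not c, 1
9. Box not a, 1
10. not a, 1
11. not c, 1
12. a, 2
13. Box not a, 2
14. not a, 2
Accessibility: 0R0, 0R1, 0R2, 1R1, 2R2
Branch closes: a and not a both at 2.
All branches of the tableau close; one closing branch shown above.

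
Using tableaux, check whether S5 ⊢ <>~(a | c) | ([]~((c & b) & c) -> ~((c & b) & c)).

Tableau for the negation ~(<>~(a | c) | ([]~((c & b) & c) -> ~((c & b) & c))):
1. ~(<>~(a | c) | ([]~((c & b) & c) -> ~((c & b) & c))), 0
2. ~<>~(a | c), 0
3. ~([]~((c & b) & c) -> ~((c & b) & c)), 0
4. []~((c & b) & c), 0
5. (c & b) & c, 0
6. c & b, 0
7. c, 0
8. b, 0
9. a | c, 0
10. ~((c & b) & c), 0
11. ~(c & b), 0
12. ~b, 0
Accessibility: 0R0
Branch closes: b and ~b both at 0.
Every branch of the negation's tableau closes; the branch above is one of them.

Valid in S5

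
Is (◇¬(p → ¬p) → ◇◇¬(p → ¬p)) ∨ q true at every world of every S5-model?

Valid in S5

Tableau for the negation ¬((◇¬(p → ¬p) → ◇◇¬(p → ¬p)) ∨ q):
1. ¬((◇¬(p → ¬p) → ◇◇¬(p → ¬p)) ∨ q), u
2. ¬(◇¬(p → ¬p) → ◇◇¬(p → ¬p)), u   [¬∨-rule on 1]
3. ¬q, u   [¬∨-rule on 1]
4. ◇¬(p → ¬p), u   [¬→-rule on 2]
5. ¬◇◇¬(p → ¬p), u   [¬→-rule on 2]
6. ¬◇¬(p → ¬p), u   [¬◇-rule on 5 via uRu]
7. p → ¬p, u   [¬◇-rule on 6 via uRu]
8. ¬p, u   [→-rule on 7 (branches; this branch)]
9. ¬(p → ¬p), v   [◇-rule on 4: fresh world v, uRv]
10. p, v   [¬→-rule on 9]
11. ¬◇¬(p → ¬p), v   [¬◇-rule on 5 via uRv]
12. p → ¬p, v   [¬◇-rule on 6 via uRv]
13. ¬p, v   [→-rule on 12 (branches; this branch)]
Accessibility: uRu, uRv, vRu, vRv
Branch closes: p and ¬p both at v.
All branches of the negation close; one closing branch shown above.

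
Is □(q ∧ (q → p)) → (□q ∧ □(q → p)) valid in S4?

Tableau for the negation ¬(□(q ∧ (q → p)) → (□q ∧ □(q → p))):
1. ¬(□(q ∧ (q → p)) → (□q ∧ □(q → p))), 0
2. □(q ∧ (q → p)), 0
3. ¬(□q ∧ □(q → p)), 0
4. q ∧ (q → p), 0
5. q, 0
6. q → p, 0
7. ¬□(q → p), 0
8. p, 0
9. ¬(q → p), 1
10. q, 1
11. ¬p, 1
12. q ∧ (q → p), 1
13. q → p, 1
14. p, 1
Accessibility: 0R0, 0R1, 1R1
Branch closes: p and ¬p both at 1.
Every branch of the negation's tableau closes; the branch above is one of them.

Valid in S4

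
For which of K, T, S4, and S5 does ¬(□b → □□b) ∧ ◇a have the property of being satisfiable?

S4-tableau for the formula:
1. ¬(□b → □□b) ∧ ◇a, u
2. ¬(□b → □□b), u
3. ◇a, u
4. □b, u
5. ¬□□b, u
6. b, u
7. a, v
8. b, v
9. ¬□b, w
10. b, w
11. ¬b, x
12. b, x
Accessibility: uRu, uRv, uRw, uRx, vRv, wRw, wRx, xRx
Branch closes: b and ¬b both at x.
Every branch closes (one shown): unsatisfiable in S4, hence also in S5 (every S5-frame is an S4-frame).
T-tableau for the formula:
1. ¬(□b → □□b) ∧ ◇a, u
2. ¬(□b → □□b), u
3. ◇a, u
4. □b, u
5. ¬□□b, u
6. b, u
7. a, v
8. b, v
9. ¬□b, w
10. b, w
11. ¬b, x
Accessibility: uRu, uRv, uRw, vRv, wRw, wRx, xRx
Complete open branch: satisfiable in T, hence also in K (this T-model is also a K-model).

K, T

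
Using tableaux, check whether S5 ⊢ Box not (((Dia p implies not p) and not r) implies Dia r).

Tableau for the negation not Box not (((Dia p implies not p) and not r) implies Dia r):
1. not Box not (((Dia p implies not p) and not r) implies Dia r), w0
2. ((Dia p implies not p) and not r) implies Dia r, w1   [neg-Box-rule on 1: fresh world w1, w0Rw1]
3. Dia r, w1   [implies-rule on 2 (branches; this branch)]
4. r, w2   [Dia-rule on 3: fresh world w2, w1Rw2]
Accessibility: w0Rw0, w0Rw1, w0Rw2, w1Rw0, w1Rw1, w1Rw2, w2Rw0, w2Rw1, w2Rw2
The negation has an open branch (countermodel exists).

No, not valid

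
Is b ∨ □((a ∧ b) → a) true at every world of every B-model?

Valid in B

Tableau for the negation ¬(b ∨ □((a ∧ b) → a)):
1. ¬(b ∨ □((a ∧ b) → a)), u
2. ¬b, u
3. ¬□((a ∧ b) → a), u
4. ¬((a ∧ b) → a), v
5. a ∧ b, v
6. ¬a, v
7. a, v
8. b, v
Accessibility: uRu, uRv, vRu, vRv
Branch closes: a and ¬a both at v.
All branches of the negation close; one closing branch shown above.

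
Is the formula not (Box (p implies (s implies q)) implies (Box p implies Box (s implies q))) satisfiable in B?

1. not (Box (p implies (s implies q)) implies (Box p implies Box (s implies q))), w0
2. Box (p implies (s implies q)), w0   [neg-implies-rule on 1]
3. not (Box p implies Box (s implies q)), w0   [neg-implies-rule on 1]
4. Box p, w0   [neg-implies-rule on 3]
5. not Box (s implies q), w0   [neg-implies-rule on 3]
6. p implies (s implies q), w0   [Box-rule on 2 via w0Rw0]
7. p, w0   [Box-rule on 4 via w0Rw0]
8. s implies q, w0   [implies-rule on 6 (branches; this branch)]
9. q, w0   [implies-rule on 8 (branches; this branch)]
10. not (s implies q), w1   [neg-Box-rule on 5: fresh world w1, w0Rw1]
11. s, w1   [neg-implies-rule on 10]
12. not q, w1   [neg-implies-rule on 10]
13. p implies (s implies q), w1   [Box-rule on 2 via w0Rw1]
14. p, w1   [Box-rule on 4 via w0Rw1]
15. s implies q, w1   [implies-rule on 13 (branches; this branch)]
16. q, w1   [implies-rule on 15 (branches; this branch)]
Accessibility: w0Rw0, w0Rw1, w1Rw0, w1Rw1
Branch closes: q and not q both at w1.
Every branch closes; the branch above is one of them.

No, unsatisfiable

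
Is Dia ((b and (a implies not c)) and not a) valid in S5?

No, not valid

Tableau for the negation not Dia ((b and (a implies not c)) and not a):
1. not Dia ((b and (a implies not c)) and not a), u
2. not ((b and (a implies not c)) and not a), u
3. a, u
Accessibility: uRu
The negation has an open branch (countermodel exists).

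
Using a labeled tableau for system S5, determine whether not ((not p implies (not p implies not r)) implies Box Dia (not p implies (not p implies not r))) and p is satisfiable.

1. not ((not p implies (not p implies not r)) implies Box Dia (not p implies (not p implies not r))) and p, 0
2. not ((not p implies (not p implies not r)) implies Box Dia (not p implies (not p implies not r))), 0   [and-rule on 1]
3. p, 0   [and-rule on 1]
4. not p implies (not p implies not r), 0   [neg-implies-rule on 2]
5. not Box Dia (not p implies (not p implies not r)), 0   [neg-implies-rule on 2]
6. not p implies not r, 0   [implies-rule on 4 (branches; this branch)]
7. not r, 0   [implies-rule on 6 (branches; this branch)]
8. not Dia (not p implies (not p implies not r)), 1   [neg-Box-rule on 5: fresh world 1, 0R1]
9. not (not p implies (not p implies not r)), 0   [neg-Dia-rule on 8 via 1R0]
10. not p, 0   [neg-implies-rule on 9]
11. not (not p implies not r), 0   [neg-implies-rule on 9]
Accessibility: 0R0, 0R1, 1R0, 1R1
Branch closes: p and not p both at 0.
All branches of the tableau close; one closing branch shown above.

Unsatisfiable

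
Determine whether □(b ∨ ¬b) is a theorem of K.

Tableau for the negation ¬□(b ∨ ¬b):
1. ¬□(b ∨ ¬b), 0
2. ¬(b ∨ ¬b), 1
3. ¬b, 1
4. b, 1
Accessibility: 0R1
Branch closes: b and ¬b both at 1.
Every branch of the negation's tableau closes; the branch above is one of them.

Valid in K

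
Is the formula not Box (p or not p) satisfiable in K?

1. not Box (p or not p), 0
2. not (p or not p), 1
3. not p, 1
4. p, 1
Accessibility: 0R1
Branch closes: p and not p both at 1.
(One branch shown.) All branches close.

No, unsatisfiable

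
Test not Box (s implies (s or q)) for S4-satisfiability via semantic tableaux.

Unsatisfiable (every branch closes)

1. not Box (s implies (s or q)), 0
2. not (s implies (s or q)), 1
3. s, 1
4. not (s or q), 1
5. not s, 1
6. not q, 1
Accessibility: 0R0, 0R1, 1R1
Branch closes: s and not s both at 1.
(One branch shown.) All branches close.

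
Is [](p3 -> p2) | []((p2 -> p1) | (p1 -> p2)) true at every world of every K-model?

Tableau for the negation ~([](p3 -> p2) | []((p2 -> p1) | (p1 -> p2))):
1. ~([](p3 -> p2) | []((p2 -> p1) | (p1 -> p2))), u
2. ~[](p3 -> p2), u
3. ~[]((p2 -> p1) | (p1 -> p2)), u
4. ~(p3 -> p2), v
5. p3, v
6. ~p2, v
7. ~((p2 -> p1) | (p1 -> p2)), w
8. ~(p2 -> p1), w
9. ~(p1 -> p2), w
10. p2, w
11. ~p1, w
12. p1, w
13. ~p2, w
Accessibility: uRv, uRw
Branch closes: p1 and ~p1 both at w.
Every branch of the negation's tableau closes; the branch above is one of them.

Valid in K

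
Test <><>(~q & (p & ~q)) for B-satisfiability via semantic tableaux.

Satisfiable

1. <><>(~q & (p & ~q)), 0
2. <>(~q & (p & ~q)), 1   [<>-rule on 1: fresh world 1, 0R1]
3. ~q & (p & ~q), 2   [<>-rule on 2: fresh world 2, 1R2]
4. ~q, 2   [&-rule on 3]
5. p & ~q, 2   [&-rule on 3]
6. p, 2   [&-rule on 5]
Accessibility: 0R0, 0R1, 1R0, 1R1, 1R2, 2R1, 2R2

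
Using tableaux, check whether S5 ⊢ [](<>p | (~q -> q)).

Tableau for the negation ~[](<>p | (~q -> q)):
1. ~[](<>p | (~q -> q)), 0
2. ~(<>p | (~q -> q)), 1
3. ~<>p, 1
4. ~(~q -> q), 1
5. ~q, 1
6. ~p, 0
7. ~p, 1
Accessibility: 0R0, 0R1, 1R0, 1R1
The negation has an open branch (countermodel exists).

Not valid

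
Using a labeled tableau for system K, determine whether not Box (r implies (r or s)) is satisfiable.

No, unsatisfiable

1. not Box (r implies (r or s)), 0
2. not (r implies (r or s)), 1
3. r, 1
4. not (r or s), 1
5. not r, 1
6. not s, 1
Accessibility: 0R1
Branch closes: r and not r both at 1.
All branches of the tableau close; one closing branch shown above.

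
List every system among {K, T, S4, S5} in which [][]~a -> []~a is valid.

K-tableau for the negation ~([][]~a -> []~a):
1. ~([][]~a -> []~a), w0
2. [][]~a, w0
3. ~[]~a, w0
4. a, w1
5. []~a, w1
Accessibility: w0Rw1
Complete open branch: countermodel on a K-frame, so not valid in K.
T-tableau for the negation ~([][]~a -> []~a):
1. ~([][]~a -> []~a), w0
2. [][]~a, w0
3. ~[]~a, w0
4. []~a, w0
5. ~a, w0
6. a, w1
7. []~a, w1
8. ~a, w1
Accessibility: w0Rw0, w0Rw1, w1Rw1
Branch closes: a and ~a both at w1.
Every branch closes (one shown): valid in T, hence also in S4, S5 (every theorem of T is a theorem of S4 and S5).

T, S4, S5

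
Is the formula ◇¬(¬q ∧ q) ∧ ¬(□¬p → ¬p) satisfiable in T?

Unsatisfiable (every branch closes)

1. ◇¬(¬q ∧ q) ∧ ¬(□¬p → ¬p), w0
2. ◇¬(¬q ∧ q), w0
3. ¬(□¬p → ¬p), w0
4. □¬p, w0
5. p, w0
6. ¬p, w0
Accessibility: w0Rw0
Branch closes: p and ¬p both at w0.
(One branch shown.) All branches close.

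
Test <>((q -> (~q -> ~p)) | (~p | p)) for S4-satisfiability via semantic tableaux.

1. <>((q -> (~q -> ~p)) | (~p | p)), 0
2. (q -> (~q -> ~p)) | (~p | p), 1
3. ~p | p, 1
4. p, 1
Accessibility: 0R0, 0R1, 1R1

Satisfiable (open branch found)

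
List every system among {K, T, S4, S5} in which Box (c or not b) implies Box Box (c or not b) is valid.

T-tableau for the negation not (Box (c or not b) implies Box Box (c or not b)):
1. not (Box (c or not b) implies Box Box (c or not b)), u
2. Box (c or not b), u
3. not Box Box (c or not b), u
4. c or not b, u
5. not b, u
6. not Box (c or not b), v
7. c or not b, v
8. not b, v
9. not (c or not b), w
10. not c, w
11. b, w
Accessibility: uRu, uRv, vRv, vRw, wRw
Complete open branch: countermodel on a T-frame, so not valid in T, nor in K (the same frame is also a K-frame).
S4-tableau for the negation not (Box (c or not b) implies Box Box (c or not b)):
1. not (Box (c or not b) implies Box Box (c or not b)), u
2. Box (c or not b), u
3. not Box Box (c or not b), u
4. c or not b, u
5. not b, u
6. not Box (c or not b), v
7. c or not b, v
8. not b, v
9. not (c or not b), w
10. not c, w
11. b, w
12. c or not b, w
13. not b, w
Accessibility: uRu, uRv, uRw, vRv, vRw, wRw
Branch closes: b and not b both at w.
Every branch closes (one shown): valid in S4, hence also in S5 (every theorem of S4 is a theorem of S5).

S4, S5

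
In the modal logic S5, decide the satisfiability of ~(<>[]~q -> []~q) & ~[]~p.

1. ~(<>[]~q -> []~q) & ~[]~p, w0
2. ~(<>[]~q -> []~q), w0
3. ~[]~p, w0
4. <>[]~q, w0
5. ~[]~q, w0
6. p, w1
7. []~q, w2
8. ~q, w0
9. ~q, w1
10. ~q, w2
11. q, w3
12. ~q, w3
Accessibility: w0Rw0, w0Rw1, w0Rw2, w0Rw3, w1Rw0, w1Rw1, w1Rw2, w1Rw3, w2Rw0, w2Rw1, w2Rw2, w2Rw3, w3Rw0, w3Rw1, w3Rw2, w3Rw3
Branch closes: q and ~q both at w3.
All branches of the tableau close; one closing branch shown above.

Unsatisfiable (every branch closes)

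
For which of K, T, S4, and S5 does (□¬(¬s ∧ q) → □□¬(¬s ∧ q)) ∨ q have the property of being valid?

S4, S5

S4-tableau for the negation ¬((□¬(¬s ∧ q) → □□¬(¬s ∧ q)) ∨ q):
1. ¬((□¬(¬s ∧ q) → □□¬(¬s ∧ q)) ∨ q), w0
2. ¬(□¬(¬s ∧ q) → □□¬(¬s ∧ q)), w0
3. ¬q, w0
4. □¬(¬s ∧ q), w0
5. ¬□□¬(¬s ∧ q), w0
6. ¬(¬s ∧ q), w0
7. ¬□¬(¬s ∧ q), w1
8. ¬(¬s ∧ q), w1
9. ¬q, w1
10. ¬s ∧ q, w2
11. ¬s, w2
12. q, w2
13. ¬(¬s ∧ q), w2
14. ¬q, w2
Accessibility: w0Rw0, w0Rw1, w0Rw2, w1Rw1, w1Rw2, w2Rw2
Branch closes: q and ¬q both at w2.
Every branch closes (one shown): valid in S4, hence also in S5 (every theorem of S4 is a theorem of S5).
T-tableau for the negation ¬((□¬(¬s ∧ q) → □□¬(¬s ∧ q)) ∨ q):
1. ¬((□¬(¬s ∧ q) → □□¬(¬s ∧ q)) ∨ q), w0
2. ¬(□¬(¬s ∧ q) → □□¬(¬s ∧ q)), w0
3. ¬q, w0
4. □¬(¬s ∧ q), w0
5. ¬□□¬(¬s ∧ q), w0
6. ¬(¬s ∧ q), w0
7. ¬□¬(¬s ∧ q), w1
8. ¬(¬s ∧ q), w1
9. ¬q, w1
10. ¬s ∧ q, w2
11. ¬s, w2
12. q, w2
Accessibility: w0Rw0, w0Rw1, w1Rw1, w1Rw2, w2Rw2
Complete open branch: countermodel on a T-frame, so not valid in T, nor in K (the same frame is also a K-frame).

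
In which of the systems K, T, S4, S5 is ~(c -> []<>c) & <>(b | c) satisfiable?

S4-tableau for the formula:
1. ~(c -> []<>c) & <>(b | c), w0
2. ~(c -> []<>c), w0
3. <>(b | c), w0
4. c, w0
5. ~[]<>c, w0
6. b | c, w1
7. c, w1
8. ~<>c, w2
9. ~c, w2
Accessibility: w0Rw0, w0Rw1, w0Rw2, w1Rw1, w2Rw2
Complete open branch: satisfiable in S4, hence also in K, T (this S4-model is also a K-model and a T-model).
S5-tableau for the formula:
1. ~(c -> []<>c) & <>(b | c), w0
2. ~(c -> []<>c), w0
3. <>(b | c), w0
4. c, w0
5. ~[]<>c, w0
6. b | c, w1
7. c, w1
8. ~<>c, w2
9. ~c, w0
Accessibility: w0Rw0, w0Rw1, w0Rw2, w1Rw0, w1Rw1, w1Rw2, w2Rw0, w2Rw1, w2Rw2
Branch closes: c and ~c both at w0.
Every branch closes (one shown): unsatisfiable in S5.

K, T, S4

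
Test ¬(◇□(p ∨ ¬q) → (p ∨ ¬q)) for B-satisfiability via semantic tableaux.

Unsatisfiable (every branch closes)

1. ¬(◇□(p ∨ ¬q) → (p ∨ ¬q)), 0
2. ◇□(p ∨ ¬q), 0
3. ¬(p ∨ ¬q), 0
4. ¬p, 0
5. q, 0
6. □(p ∨ ¬q), 1
7. p ∨ ¬q, 0
8. p ∨ ¬q, 1
9. ¬q, 0
Accessibility: 0R0, 0R1, 1R0, 1R1
Branch closes: q and ¬q both at 0.
Every branch closes; the branch above is one of them.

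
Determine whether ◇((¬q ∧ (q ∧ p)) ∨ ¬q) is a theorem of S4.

Tableau for the negation ¬◇((¬q ∧ (q ∧ p)) ∨ ¬q):
1. ¬◇((¬q ∧ (q ∧ p)) ∨ ¬q), 0
2. ¬((¬q ∧ (q ∧ p)) ∨ ¬q), 0
3. ¬(¬q ∧ (q ∧ p)), 0
4. q, 0
5. ¬(q ∧ p), 0
6. ¬p, 0
Accessibility: 0R0
The negation has an open branch (countermodel exists).

Not valid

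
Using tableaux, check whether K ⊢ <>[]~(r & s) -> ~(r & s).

Tableau for the negation ~(<>[]~(r & s) -> ~(r & s)):
1. ~(<>[]~(r & s) -> ~(r & s)), 0
2. <>[]~(r & s), 0
3. r & s, 0
4. r, 0
5. s, 0
6. []~(r & s), 1
Accessibility: 0R1
The negation has an open branch (countermodel exists).

No, not valid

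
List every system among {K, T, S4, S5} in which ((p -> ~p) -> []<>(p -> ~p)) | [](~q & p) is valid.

S4-tableau for the negation ~(((p -> ~p) -> []<>(p -> ~p)) | [](~q & p)):
1. ~(((p -> ~p) -> []<>(p -> ~p)) | [](~q & p)), 0
2. ~((p -> ~p) -> []<>(p -> ~p)), 0
3. ~[](~q & p), 0
4. p -> ~p, 0
5. ~[]<>(p -> ~p), 0
6. ~p, 0
7. ~(~q & p), 1
8. ~p, 1
9. ~<>(p -> ~p), 2
10. ~(p -> ~p), 2
11. p, 2
Accessibility: 0R0, 0R1, 0R2, 1R1, 2R2
Complete open branch: countermodel on an S4-frame, so not valid in S4, nor in K, T (the same frame is also a K-frame and a T-frame).
S5-tableau for the negation ~(((p -> ~p) -> []<>(p -> ~p)) | [](~q & p)):
1. ~(((p -> ~p) -> []<>(p -> ~p)) | [](~q & p)), 0
2. ~((p -> ~p) -> []<>(p -> ~p)), 0
3. ~[](~q & p), 0
4. p -> ~p, 0
5. ~[]<>(p -> ~p), 0
6. ~p, 0
7. ~(~q & p), 1
8. ~p, 1
9. ~<>(p -> ~p), 2
10. ~(p -> ~p), 0
11. p, 0
Accessibility: 0R0, 0R1, 0R2, 1R0, 1R1, 1R2, 2R0, 2R1, 2R2
Branch closes: p and ~p both at 0.
Every branch closes (one shown): valid in S5.

S5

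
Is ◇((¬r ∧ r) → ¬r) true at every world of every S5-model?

Tableau for the negation ¬◇((¬r ∧ r) → ¬r):
1. ¬◇((¬r ∧ r) → ¬r), w0
2. ¬((¬r ∧ r) → ¬r), w0
3. ¬r ∧ r, w0
4. r, w0
5. ¬r, w0
Accessibility: w0Rw0
Branch closes: r and ¬r both at w0.
All branches of the negation close; one closing branch shown above.

Valid in S5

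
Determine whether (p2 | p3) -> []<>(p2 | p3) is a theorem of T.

Tableau for the negation ~((p2 | p3) -> []<>(p2 | p3)):
1. ~((p2 | p3) -> []<>(p2 | p3)), 0
2. p2 | p3, 0   [~->-rule on 1]
3. ~[]<>(p2 | p3), 0   [~->-rule on 1]
4. p3, 0   [|-rule on 2 (branches; this branch)]
5. ~<>(p2 | p3), 1   [~[]-rule on 3: fresh world 1, 0R1]
6. ~(p2 | p3), 1   [~<>-rule on 5 via 1R1]
7. ~p2, 1   [~|-rule on 6]
8. ~p3, 1   [~|-rule on 6]
Accessibility: 0R0, 0R1, 1R1
The negation has an open branch (countermodel exists).

No, not valid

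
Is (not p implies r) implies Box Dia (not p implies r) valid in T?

No, not valid

Tableau for the negation not ((not p implies r) implies Box Dia (not p implies r)):
1. not ((not p implies r) implies Box Dia (not p implies r)), u
2. not p implies r, u
3. not Box Dia (not p implies r), u
4. r, u
5. not Dia (not p implies r), v
6. not (not p implies r), v
7. not p, v
8. not r, v
Accessibility: uRu, uRv, vRv
The negation has an open branch (countermodel exists).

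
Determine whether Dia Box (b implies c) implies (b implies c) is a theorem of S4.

Tableau for the negation not (Dia Box (b implies c) implies (b implies c)):
1. not (Dia Box (b implies c) implies (b implies c)), u
2. Dia Box (b implies c), u
3. not (b implies c), u
4. b, u
5. not c, u
6. Box (b implies c), v
7. b implies c, v
8. c, v
Accessibility: uRu, uRv, vRv
The negation has an open branch (countermodel exists).

Invalid (countermodel exists)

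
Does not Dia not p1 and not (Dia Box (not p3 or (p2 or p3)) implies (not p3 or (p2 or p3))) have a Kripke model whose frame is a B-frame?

1. not Dia not p1 and not (Dia Box (not p3 or (p2 or p3)) implies (not p3 or (p2 or p3))), u
2. not Dia not p1, u   [and-rule on 1]
3. not (Dia Box (not p3 or (p2 or p3)) implies (not p3 or (p2 or p3))), u   [and-rule on 1]
4. Dia Box (not p3 or (p2 or p3)), u   [neg-implies-rule on 3]
5. not (not p3 or (p2 or p3)), u   [neg-implies-rule on 3]
6. p3, u   [neg-or-rule on 5]
7. not (p2 or p3), u   [neg-or-rule on 5]
8. not p2, u   [neg-or-rule on 7]
9. not p3, u   [neg-or-rule on 7]
Accessibility: uRu
Branch closes: p3 and not p3 both at u.
(One branch shown.) All branches close.

No, unsatisfiable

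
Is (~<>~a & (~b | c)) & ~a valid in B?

Tableau for the negation ~((~<>~a & (~b | c)) & ~a):
1. ~((~<>~a & (~b | c)) & ~a), w0
2. a, w0   [~&-rule on 1 (branches; this branch)]
Accessibility: w0Rw0
The negation has an open branch (countermodel exists).

Not valid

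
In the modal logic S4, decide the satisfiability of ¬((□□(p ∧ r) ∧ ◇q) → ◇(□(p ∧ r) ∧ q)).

Unsatisfiable (every branch closes)

1. ¬((□□(p ∧ r) ∧ ◇q) → ◇(□(p ∧ r) ∧ q)), w0
2. □□(p ∧ r) ∧ ◇q, w0   [¬→-rule on 1]
3. ¬◇(□(p ∧ r) ∧ q), w0   [¬→-rule on 1]
4. □□(p ∧ r), w0   [∧-rule on 2]
5. ◇q, w0   [∧-rule on 2]
6. ¬(□(p ∧ r) ∧ q), w0   [¬◇-rule on 3 via w0Rw0]
7. □(p ∧ r), w0   [□-rule on 4 via w0Rw0]
8. p ∧ r, w0   [□-rule on 7 via w0Rw0]
9. p, w0   [∧-rule on 8]
10. r, w0   [∧-rule on 8]
11. ¬q, w0   [¬∧-rule on 6 (branches; this branch)]
12. q, w1   [◇-rule on 5: fresh world w1, w0Rw1]
13. ¬(□(p ∧ r) ∧ q), w1   [¬◇-rule on 3 via w0Rw1]
14. □(p ∧ r), w1   [□-rule on 4 via w0Rw1]
15. p ∧ r, w1   [□-rule on 7 via w0Rw1]
16. p, w1   [∧-rule on 15]
17. r, w1   [∧-rule on 15]
18. ¬□(p ∧ r), w1   [¬∧-rule on 13 (branches; this branch)]
19. ¬(p ∧ r), w2   [¬□-rule on 18: fresh world w2, w1Rw2]
20. ¬(□(p ∧ r) ∧ q), w2   [¬◇-rule on 3 via w0Rw2]
21. □(p ∧ r), w2   [□-rule on 4 via w0Rw2]
22. p ∧ r, w2   [□-rule on 7 via w0Rw2]
23. p, w2   [∧-rule on 22]
24. r, w2   [∧-rule on 22]
25. ¬r, w2   [¬∧-rule on 19 (branches; this branch)]
Accessibility: w0Rw0, w0Rw1, w0Rw2, w1Rw1, w1Rw2, w2Rw2
Branch closes: r and ¬r both at w2.
Every branch closes; the branch above is one of them.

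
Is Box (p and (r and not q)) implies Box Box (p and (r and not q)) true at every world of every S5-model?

Valid

Tableau for the negation not (Box (p and (r and not q)) implies Box Box (p and (r and not q))):
1. not (Box (p and (r and not q)) implies Box Box (p and (r and not q))), u
2. Box (p and (r and not q)), u
3. not Box Box (p and (r and not q)), u
4. p and (r and not q), u
5. p, u
6. r and not q, u
7. r, u
8. not q, u
9. not Box (p and (r and not q)), v
10. p and (r and not q), v
11. p, v
12. r and not q, v
13. r, v
14. not q, v
15. not (p and (r and not q)), w
16. p and (r and not q), w
17. p, w
18. r and not q, w
19. r, w
20. not q, w
21. not (r and not q), w
22. q, w
Accessibility: uRu, uRv, uRw, vRu, vRv, vRw, wRu, wRv, wRw
Branch closes: q and not q both at w.
All branches of the negation close; one closing branch shown above.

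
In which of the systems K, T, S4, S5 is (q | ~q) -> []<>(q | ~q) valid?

K-tableau for the negation ~((q | ~q) -> []<>(q | ~q)):
1. ~((q | ~q) -> []<>(q | ~q)), w0
2. q | ~q, w0
3. ~[]<>(q | ~q), w0
4. ~q, w0
5. ~<>(q | ~q), w1
Accessibility: w0Rw1
Complete open branch: countermodel on a K-frame, so not valid in K.
T-tableau for the negation ~((q | ~q) -> []<>(q | ~q)):
1. ~((q | ~q) -> []<>(q | ~q)), w0
2. q | ~q, w0
3. ~[]<>(q | ~q), w0
4. ~q, w0
5. ~<>(q | ~q), w1
6. ~(q | ~q), w1
7. ~q, w1
8. q, w1
Accessibility: w0Rw0, w0Rw1, w1Rw1
Branch closes: q and ~q both at w1.
Every branch closes (one shown): valid in T, hence also in S4, S5 (every theorem of T is a theorem of S4 and S5).

T, S4, S5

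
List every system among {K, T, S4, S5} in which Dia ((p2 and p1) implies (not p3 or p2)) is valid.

K-tableau for the negation not Dia ((p2 and p1) implies (not p3 or p2)):
1. not Dia ((p2 and p1) implies (not p3 or p2)), 0
Complete open branch: countermodel on a K-frame, so not valid in K.
T-tableau for the negation not Dia ((p2 and p1) implies (not p3 or p2)):
1. not Dia ((p2 and p1) implies (not p3 or p2)), 0
2. not ((p2 and p1) implies (not p3 or p2)), 0   [neg-Dia-rule on 1 via 0R0]
3. p2 and p1, 0   [neg-implies-rule on 2]
4. not (not p3 or p2), 0   [neg-implies-rule on 2]
5. p2, 0   [and-rule on 3]
6. p1, 0   [and-rule on 3]
7. p3, 0   [neg-or-rule on 4]
8. not p2, 0   [neg-or-rule on 4]
Accessibility: 0R0
Branch closes: p2 and not p2 both at 0.
Every branch closes (one shown): valid in T, hence also in S4, S5 (every theorem of T is a theorem of S4 and S5).

T, S4, S5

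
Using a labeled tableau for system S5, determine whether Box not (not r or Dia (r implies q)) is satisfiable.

1. Box not (not r or Dia (r implies q)), u
2. not (not r or Dia (r implies q)), u   [Box-rule on 1 via uRu]
3. r, u   [neg-or-rule on 2]
4. not Dia (r implies q), u   [neg-or-rule on 2]
5. not (r implies q), u   [neg-Dia-rule on 4 via uRu]
6. not q, u   [neg-implies-rule on 5]
Accessibility: uRu

Satisfiable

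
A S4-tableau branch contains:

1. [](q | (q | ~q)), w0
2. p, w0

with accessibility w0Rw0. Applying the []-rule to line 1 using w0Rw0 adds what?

q | (q | ~q), w0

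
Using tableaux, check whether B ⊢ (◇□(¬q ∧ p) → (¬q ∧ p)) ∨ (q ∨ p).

Valid

Tableau for the negation ¬((◇□(¬q ∧ p) → (¬q ∧ p)) ∨ (q ∨ p)):
1. ¬((◇□(¬q ∧ p) → (¬q ∧ p)) ∨ (q ∨ p)), 0
2. ¬(◇□(¬q ∧ p) → (¬q ∧ p)), 0
3. ¬(q ∨ p), 0
4. ◇□(¬q ∧ p), 0
5. ¬(¬q ∧ p), 0
6. ¬q, 0
7. ¬p, 0
8. □(¬q ∧ p), 1
9. ¬q ∧ p, 0
10. p, 0
Accessibility: 0R0, 0R1, 1R0, 1R1
Branch closes: p and ¬p both at 0.
All branches of the negation close; one closing branch shown above.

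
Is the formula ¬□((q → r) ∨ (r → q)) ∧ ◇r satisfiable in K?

No, unsatisfiable

1. ¬□((q → r) ∨ (r → q)) ∧ ◇r, w0
2. ¬□((q → r) ∨ (r → q)), w0
3. ◇r, w0
4. ¬((q → r) ∨ (r → q)), w1
5. ¬(q → r), w1
6. ¬(r → q), w1
7. q, w1
8. ¬r, w1
9. r, w1
10. ¬q, w1
Accessibility: w0Rw1
Branch closes: r and ¬r both at w1.
All branches of the tableau close; one closing branch shown above.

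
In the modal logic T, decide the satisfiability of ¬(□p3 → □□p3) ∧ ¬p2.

Satisfiable (open branch found)

1. ¬(□p3 → □□p3) ∧ ¬p2, 0
2. ¬(□p3 → □□p3), 0   [∧-rule on 1]
3. ¬p2, 0   [∧-rule on 1]
4. □p3, 0   [¬→-rule on 2]
5. ¬□□p3, 0   [¬→-rule on 2]
6. p3, 0   [□-rule on 4 via 0R0]
7. ¬□p3, 1   [¬□-rule on 5: fresh world 1, 0R1]
8. p3, 1   [□-rule on 4 via 0R1]
9. ¬p3, 2   [¬□-rule on 7: fresh world 2, 1R2]
Accessibility: 0R0, 0R1, 1R1, 1R2, 2R2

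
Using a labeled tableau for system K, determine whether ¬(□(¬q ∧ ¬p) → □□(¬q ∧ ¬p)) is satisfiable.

1. ¬(□(¬q ∧ ¬p) → □□(¬q ∧ ¬p)), w0
2. □(¬q ∧ ¬p), w0
3. ¬□□(¬q ∧ ¬p), w0
4. ¬□(¬q ∧ ¬p), w1
5. ¬q ∧ ¬p, w1
6. ¬q, w1
7. ¬p, w1
8. ¬(¬q ∧ ¬p), w2
9. p, w2
Accessibility: w0Rw1, w1Rw2

Satisfiable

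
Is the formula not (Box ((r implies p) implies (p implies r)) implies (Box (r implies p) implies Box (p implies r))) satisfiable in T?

1. not (Box ((r implies p) implies (p implies r)) implies (Box (r implies p) implies Box (p implies r))), 0
2. Box ((r implies p) implies (p implies r)), 0
3. not (Box (r implies p) implies Box (p implies r)), 0
4. Box (r implies p), 0
5. not Box (p implies r), 0
6. (r implies p) implies (p implies r), 0
7. r implies p, 0
8. p implies r, 0
9. p, 0
10. r, 0
11. not (p implies r), 1
12. p, 1
13. not r, 1
14. (r implies p) implies (p implies r), 1
15. r implies p, 1
16. p implies r, 1
17. r, 1
Accessibility: 0R0, 0R1, 1R1
Branch closes: r and not r both at 1.
(One branch shown.) All branches close.

No, unsatisfiable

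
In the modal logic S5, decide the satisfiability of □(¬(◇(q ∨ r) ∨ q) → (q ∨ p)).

Yes, satisfiable

1. □(¬(◇(q ∨ r) ∨ q) → (q ∨ p)), u
2. ¬(◇(q ∨ r) ∨ q) → (q ∨ p), u
3. q ∨ p, u
4. p, u
Accessibility: uRu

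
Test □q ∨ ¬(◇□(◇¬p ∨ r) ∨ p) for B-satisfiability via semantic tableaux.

1. □q ∨ ¬(◇□(◇¬p ∨ r) ∨ p), w0
2. □q, w0   [∨-rule on 1 (branches; this branch)]
3. q, w0   [□-rule on 2 via w0Rw0]
Accessibility: w0Rw0

Yes, satisfiable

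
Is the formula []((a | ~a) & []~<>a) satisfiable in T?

Satisfiable (open branch found)

1. []((a | ~a) & []~<>a), 0
2. (a | ~a) & []~<>a, 0   [[]-rule on 1 via 0R0]
3. a | ~a, 0   [&-rule on 2]
4. []~<>a, 0   [&-rule on 2]
5. ~<>a, 0   [[]-rule on 4 via 0R0]
6. ~a, 0   [~<>-rule on 5 via 0R0]
Accessibility: 0R0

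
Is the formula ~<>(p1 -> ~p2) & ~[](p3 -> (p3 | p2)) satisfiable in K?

No, unsatisfiable

1. ~<>(p1 -> ~p2) & ~[](p3 -> (p3 | p2)), u
2. ~<>(p1 -> ~p2), u
3. ~[](p3 -> (p3 | p2)), u
4. ~(p3 -> (p3 | p2)), v
5. p3, v
6. ~(p3 | p2), v
7. ~p3, v
8. ~p2, v
Accessibility: uRv
Branch closes: p3 and ~p3 both at v.
All branches of the tableau close; one closing branch shown above.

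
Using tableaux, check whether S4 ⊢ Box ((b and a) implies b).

Yes, valid

Tableau for the negation not Box ((b and a) implies b):
1. not Box ((b and a) implies b), w0
2. not ((b and a) implies b), w1
3. b and a, w1
4. not b, w1
5. b, w1
6. a, w1
Accessibility: w0Rw0, w0Rw1, w1Rw1
Branch closes: b and not b both at w1.
Every branch of the negation's tableau closes; the branch above is one of them.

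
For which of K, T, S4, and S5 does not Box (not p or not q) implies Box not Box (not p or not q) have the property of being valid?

S5-tableau for the negation not (not Box (not p or not q) implies Box not Box (not p or not q)):
1. not (not Box (not p or not q) implies Box not Box (not p or not q)), u
2. not Box (not p or not q), u   [neg-implies-rule on 1]
3. not Box not Box (not p or not q), u   [neg-implies-rule on 1]
4. not (not p or not q), v   [neg-Box-rule on 2: fresh world v, uRv]
5. p, v   [neg-or-rule on 4]
6. q, v   [neg-or-rule on 4]
7. Box (not p or not q), w   [neg-Box-rule on 3: fresh world w, uRw]
8. not p or not q, u   [Box-rule on 7 via wRu]
9. not p or not q, v   [Box-rule on 7 via wRv]
10. not p or not q, w   [Box-rule on 7 via wRw]
11. not q, u   [or-rule on 8 (branches; this branch)]
12. not q, v   [or-rule on 9 (branches; this branch)]
Accessibility: uRu, uRv, uRw, vRu, vRv, vRw, wRu, wRv, wRw
Branch closes: q and not q both at v.
Every branch closes (one shown): valid in S5.
S4-tableau for the negation not (not Box (not p or not q) implies Box not Box (not p or not q)):
1. not (not Box (not p or not q) implies Box not Box (not p or not q)), u
2. not Box (not p or not q), u   [neg-implies-rule on 1]
3. not Box not Box (not p or not q), u   [neg-implies-rule on 1]
4. not (not p or not q), v   [neg-Box-rule on 2: fresh world v, uRv]
5. p, v   [neg-or-rule on 4]
6. q, v   [neg-or-rule on 4]
7. Box (not p or not q), w   [neg-Box-rule on 3: fresh world w, uRw]
8. not p or not q, w   [Box-rule on 7 via wRw]
9. not q, w   [or-rule on 8 (branches; this branch)]
Accessibility: uRu, uRv, uRw, vRv, wRw
Complete open branch: countermodel on an S4-frame, so not valid in S4, nor in K, T (the same frame is also a K-frame and a T-frame).

S5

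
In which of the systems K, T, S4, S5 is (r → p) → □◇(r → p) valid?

S5

S4-tableau for the negation ¬((r → p) → □◇(r → p)):
1. ¬((r → p) → □◇(r → p)), 0
2. r → p, 0
3. ¬□◇(r → p), 0
4. p, 0
5. ¬◇(r → p), 1
6. ¬(r → p), 1
7. r, 1
8. ¬p, 1
Accessibility: 0R0, 0R1, 1R1
Complete open branch: countermodel on an S4-frame, so not valid in S4, nor in K, T (the same frame is also a K-frame and a T-frame).
S5-tableau for the negation ¬((r → p) → □◇(r → p)):
1. ¬((r → p) → □◇(r → p)), 0
2. r → p, 0
3. ¬□◇(r → p), 0
4. p, 0
5. ¬◇(r → p), 1
6. ¬(r → p), 0
7. r, 0
8. ¬p, 0
Accessibility: 0R0, 0R1, 1R0, 1R1
Branch closes: p and ¬p both at 0.
Every branch closes (one shown): valid in S5.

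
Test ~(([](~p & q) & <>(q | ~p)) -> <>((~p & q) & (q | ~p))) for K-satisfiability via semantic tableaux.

Unsatisfiable

1. ~(([](~p & q) & <>(q | ~p)) -> <>((~p & q) & (q | ~p))), 0
2. [](~p & q) & <>(q | ~p), 0
3. ~<>((~p & q) & (q | ~p)), 0
4. [](~p & q), 0
5. <>(q | ~p), 0
6. q | ~p, 1
7. ~((~p & q) & (q | ~p)), 1
8. ~p & q, 1
9. ~p, 1
10. q, 1
11. ~(q | ~p), 1
12. ~q, 1
13. p, 1
Accessibility: 0R1
Branch closes: q and ~q both at 1.
Every branch closes; the branch above is one of them.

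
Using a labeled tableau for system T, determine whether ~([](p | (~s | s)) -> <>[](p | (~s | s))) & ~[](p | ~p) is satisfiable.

No, unsatisfiable

1. ~([](p | (~s | s)) -> <>[](p | (~s | s))) & ~[](p | ~p), 0
2. ~([](p | (~s | s)) -> <>[](p | (~s | s))), 0   [&-rule on 1]
3. ~[](p | ~p), 0   [&-rule on 1]
4. [](p | (~s | s)), 0   [~->-rule on 2]
5. ~<>[](p | (~s | s)), 0   [~->-rule on 2]
6. p | (~s | s), 0   [[]-rule on 4 via 0R0]
7. ~[](p | (~s | s)), 0   [~<>-rule on 5 via 0R0]
8. ~s | s, 0   [|-rule on 6 (branches; this branch)]
9. s, 0   [|-rule on 8 (branches; this branch)]
10. ~(p | ~p), 1   [~[]-rule on 3: fresh world 1, 0R1]
11. ~p, 1   [~|-rule on 10]
12. p, 1   [~|-rule on 10]
Accessibility: 0R0, 0R1, 1R1
Branch closes: p and ~p both at 1.
All branches of the tableau close; one closing branch shown above.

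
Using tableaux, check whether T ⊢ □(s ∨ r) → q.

No, not valid

Tableau for the negation ¬(□(s ∨ r) → q):
1. ¬(□(s ∨ r) → q), u
2. □(s ∨ r), u
3. ¬q, u
4. s ∨ r, u
5. r, u
Accessibility: uRu
The negation has an open branch (countermodel exists).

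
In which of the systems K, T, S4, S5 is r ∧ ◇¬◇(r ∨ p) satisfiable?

K, T, S4

S5-tableau for the formula:
1. r ∧ ◇¬◇(r ∨ p), w0
2. r, w0
3. ◇¬◇(r ∨ p), w0
4. ¬◇(r ∨ p), w1
5. ¬(r ∨ p), w0
6. ¬r, w0
7. ¬p, w0
Accessibility: w0Rw0, w0Rw1, w1Rw0, w1Rw1
Branch closes: r and ¬r both at w0.
Every branch closes (one shown): unsatisfiable in S5.
S4-tableau for the formula:
1. r ∧ ◇¬◇(r ∨ p), w0
2. r, w0
3. ◇¬◇(r ∨ p), w0
4. ¬◇(r ∨ p), w1
5. ¬(r ∨ p), w1
6. ¬r, w1
7. ¬p, w1
Accessibility: w0Rw0, w0Rw1, w1Rw1
Complete open branch: satisfiable in S4, hence also in K, T (this S4-model is also a K-model and a T-model).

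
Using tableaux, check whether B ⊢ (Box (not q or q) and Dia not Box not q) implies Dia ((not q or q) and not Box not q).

Tableau for the negation not ((Box (not q or q) and Dia not Box not q) implies Dia ((not q or q) and not Box not q)):
1. not ((Box (not q or q) and Dia not Box not q) implies Dia ((not q or q) and not Box not q)), u
2. Box (not q or q) and Dia not Box not q, u
3. not Dia ((not q or q) and not Box not q), u
4. Box (not q or q), u
5. Dia not Box not q, u
6. not ((not q or q) and not Box not q), u
7. not q or q, u
8. Box not q, u
9. not q, u
10. not Box not q, v
11. not ((not q or q) and not Box not q), v
12. not q or q, v
13. not q, v
14. Box not q, v
15. q, w
16. not q, w
Accessibility: uRu, uRv, vRu, vRv, vRw, wRv, wRw
Branch closes: q and not q both at w.
Every branch of the negation's tableau closes; the branch above is one of them.

Valid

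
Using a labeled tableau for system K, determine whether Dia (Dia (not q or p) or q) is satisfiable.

1. Dia (Dia (not q or p) or q), u
2. Dia (not q or p) or q, v
3. q, v
Accessibility: uRv

Yes, satisfiable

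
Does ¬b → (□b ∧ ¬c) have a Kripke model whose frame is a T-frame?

Yes, satisfiable

1. ¬b → (□b ∧ ¬c), u
2. □b ∧ ¬c, u
3. □b, u
4. ¬c, u
5. b, u
Accessibility: uRu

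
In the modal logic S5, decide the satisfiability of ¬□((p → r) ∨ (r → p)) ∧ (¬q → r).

1. ¬□((p → r) ∨ (r → p)) ∧ (¬q → r), u
2. ¬□((p → r) ∨ (r → p)), u
3. ¬q → r, u
4. r, u
5. ¬((p → r) ∨ (r → p)), v
6. ¬(p → r), v
7. ¬(r → p), v
8. p, v
9. ¬r, v
10. r, v
11. ¬p, v
Accessibility: uRu, uRv, vRu, vRv
Branch closes: r and ¬r both at v.
All branches of the tableau close; one closing branch shown above.

No, unsatisfiable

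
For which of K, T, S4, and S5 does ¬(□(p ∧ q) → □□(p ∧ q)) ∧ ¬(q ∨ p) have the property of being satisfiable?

K

T-tableau for the formula:
1. ¬(□(p ∧ q) → □□(p ∧ q)) ∧ ¬(q ∨ p), w0
2. ¬(□(p ∧ q) → □□(p ∧ q)), w0
3. ¬(q ∨ p), w0
4. □(p ∧ q), w0
5. ¬□□(p ∧ q), w0
6. ¬q, w0
7. ¬p, w0
8. p ∧ q, w0
9. p, w0
10. q, w0
Accessibility: w0Rw0
Branch closes: p and ¬p both at w0.
Every branch closes (one shown): unsatisfiable in T, hence also in S4, S5 (every S4/S5-frame is a T-frame).
K-tableau for the formula:
1. ¬(□(p ∧ q) → □□(p ∧ q)) ∧ ¬(q ∨ p), w0
2. ¬(□(p ∧ q) → □□(p ∧ q)), w0
3. ¬(q ∨ p), w0
4. □(p ∧ q), w0
5. ¬□□(p ∧ q), w0
6. ¬q, w0
7. ¬p, w0
8. ¬□(p ∧ q), w1
9. p ∧ q, w1
10. p, w1
11. q, w1
12. ¬(p ∧ q), w2
13. ¬q, w2
Accessibility: w0Rw1, w1Rw2
Complete open branch: satisfiable in K.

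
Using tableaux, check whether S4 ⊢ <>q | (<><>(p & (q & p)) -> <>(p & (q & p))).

Yes, valid

Tableau for the negation ~(<>q | (<><>(p & (q & p)) -> <>(p & (q & p)))):
1. ~(<>q | (<><>(p & (q & p)) -> <>(p & (q & p)))), w0
2. ~<>q, w0
3. ~(<><>(p & (q & p)) -> <>(p & (q & p))), w0
4. <><>(p & (q & p)), w0
5. ~<>(p & (q & p)), w0
6. ~q, w0
7. ~(p & (q & p)), w0
8. ~(q & p), w0
9. ~p, w0
10. <>(p & (q & p)), w1
11. ~q, w1
12. ~(p & (q & p)), w1
13. ~(q & p), w1
14. ~p, w1
15. p & (q & p), w2
16. p, w2
17. q & p, w2
18. q, w2
19. ~q, w2
Accessibility: w0Rw0, w0Rw1, w0Rw2, w1Rw1, w1Rw2, w2Rw2
Branch closes: q and ~q both at w2.
All branches of the negation close; one closing branch shown above.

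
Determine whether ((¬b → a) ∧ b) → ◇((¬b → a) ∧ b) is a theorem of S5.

Tableau for the negation ¬(((¬b → a) ∧ b) → ◇((¬b → a) ∧ b)):
1. ¬(((¬b → a) ∧ b) → ◇((¬b → a) ∧ b)), 0
2. (¬b → a) ∧ b, 0   [¬→-rule on 1]
3. ¬◇((¬b → a) ∧ b), 0   [¬→-rule on 1]
4. ¬b → a, 0   [∧-rule on 2]
5. b, 0   [∧-rule on 2]
6. ¬((¬b → a) ∧ b), 0   [¬◇-rule on 3 via 0R0]
7. a, 0   [→-rule on 4 (branches; this branch)]
8. ¬(¬b → a), 0   [¬∧-rule on 6 (branches; this branch)]
9. ¬b, 0   [¬→-rule on 8]
10. ¬a, 0   [¬→-rule on 8]
Accessibility: 0R0
Branch closes: b and ¬b both at 0.
Every branch of the negation's tableau closes; the branch above is one of them.

Valid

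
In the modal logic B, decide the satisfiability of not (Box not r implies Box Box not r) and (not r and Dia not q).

1. not (Box not r implies Box Box not r) and (not r and Dia not q), u
2. not (Box not r implies Box Box not r), u   [and-rule on 1]
3. not r and Dia not q, u   [and-rule on 1]
4. Box not r, u   [neg-implies-rule on 2]
5. not Box Box not r, u   [neg-implies-rule on 2]
6. not r, u   [and-rule on 3]
7. Dia not q, u   [and-rule on 3]
8. not Box not r, v   [neg-Box-rule on 5: fresh world v, uRv]
9. not r, v   [Box-rule on 4 via uRv]
10. not q, w   [Dia-rule on 7: fresh world w, uRw]
11. not r, w   [Box-rule on 4 via uRw]
12. r, x   [neg-Box-rule on 8: fresh world x, vRx]
Accessibility: uRu, uRv, uRw, vRu, vRv, vRx, wRu, wRw, xRv, xRx

Satisfiable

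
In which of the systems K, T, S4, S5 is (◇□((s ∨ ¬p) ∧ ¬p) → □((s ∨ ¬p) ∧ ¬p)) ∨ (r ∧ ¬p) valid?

S4-tableau for the negation ¬((◇□((s ∨ ¬p) ∧ ¬p) → □((s ∨ ¬p) ∧ ¬p)) ∨ (r ∧ ¬p)):
1. ¬((◇□((s ∨ ¬p) ∧ ¬p) → □((s ∨ ¬p) ∧ ¬p)) ∨ (r ∧ ¬p)), w0
2. ¬(◇□((s ∨ ¬p) ∧ ¬p) → □((s ∨ ¬p) ∧ ¬p)), w0   [¬∨-rule on 1]
3. ¬(r ∧ ¬p), w0   [¬∨-rule on 1]
4. ◇□((s ∨ ¬p) ∧ ¬p), w0   [¬→-rule on 2]
5. ¬□((s ∨ ¬p) ∧ ¬p), w0   [¬→-rule on 2]
6. p, w0   [¬∧-rule on 3 (branches; this branch)]
7. □((s ∨ ¬p) ∧ ¬p), w1   [◇-rule on 4: fresh world w1, w0Rw1]
8. (s ∨ ¬p) ∧ ¬p, w1   [□-rule on 7 via w1Rw1]
9. s ∨ ¬p, w1   [∧-rule on 8]
10. ¬p, w1   [∧-rule on 8]
11. ¬((s ∨ ¬p) ∧ ¬p), w2   [¬□-rule on 5: fresh world w2, w0Rw2]
12. p, w2   [¬∧-rule on 11 (branches; this branch)]
Accessibility: w0Rw0, w0Rw1, w0Rw2, w1Rw1, w2Rw2
Complete open branch: countermodel on an S4-frame, so not valid in S4, nor in K, T (the same frame is also a K-frame and a T-frame).
S5-tableau for the negation ¬((◇□((s ∨ ¬p) ∧ ¬p) → □((s ∨ ¬p) ∧ ¬p)) ∨ (r ∧ ¬p)):
1. ¬((◇□((s ∨ ¬p) ∧ ¬p) → □((s ∨ ¬p) ∧ ¬p)) ∨ (r ∧ ¬p)), w0
2. ¬(◇□((s ∨ ¬p) ∧ ¬p) → □((s ∨ ¬p) ∧ ¬p)), w0   [¬∨-rule on 1]
3. ¬(r ∧ ¬p), w0   [¬∨-rule on 1]
4. ◇□((s ∨ ¬p) ∧ ¬p), w0   [¬→-rule on 2]
5. ¬□((s ∨ ¬p) ∧ ¬p), w0   [¬→-rule on 2]
6. ¬r, w0   [¬∧-rule on 3 (branches; this branch)]
7. □((s ∨ ¬p) ∧ ¬p), w1   [◇-rule on 4: fresh world w1, w0Rw1]
8. (s ∨ ¬p) ∧ ¬p, w0   [□-rule on 7 via w1Rw0]
9. s ∨ ¬p, w0   [∧-rule on 8]
10. ¬p, w0   [∧-rule on 8]
11. (s ∨ ¬p) ∧ ¬p, w1   [□-rule on 7 via w1Rw1]
12. s ∨ ¬p, w1   [∧-rule on 11]
13. ¬p, w1   [∧-rule on 11]
14. ¬((s ∨ ¬p) ∧ ¬p), w2   [¬□-rule on 5: fresh world w2, w0Rw2]
15. (s ∨ ¬p) ∧ ¬p, w2   [□-rule on 7 via w1Rw2]
16. s ∨ ¬p, w2   [∧-rule on 15]
17. ¬p, w2   [∧-rule on 15]
18. ¬(s ∨ ¬p), w2   [¬∧-rule on 14 (branches; this branch)]
19. ¬s, w2   [¬∨-rule on 18]
20. p, w2   [¬∨-rule on 18]
Accessibility: w0Rw0, w0Rw1, w0Rw2, w1Rw0, w1Rw1, w1Rw2, w2Rw0, w2Rw1, w2Rw2
Branch closes: p and ¬p both at w2.
Every branch closes (one shown): valid in S5.

S5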